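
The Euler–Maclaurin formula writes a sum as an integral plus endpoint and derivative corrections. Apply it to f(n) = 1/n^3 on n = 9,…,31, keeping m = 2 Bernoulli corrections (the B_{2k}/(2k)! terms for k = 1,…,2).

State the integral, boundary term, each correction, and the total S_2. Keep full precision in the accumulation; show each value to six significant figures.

The integral term ∫_9^31 1/x^3 dx = 0.00565255.
Endpoint term: (f(9) + f(31))/2 = (0.00137174 + 3.35672e-05)/2 = 0.000702655.
Integral + boundary = 0.00635520.
k=1: B_{2}/(2)! × [f^{(1)}(31) − f^{(1)}(9)] = 1/12 × (-3.24844e-06 − (-0.000457247)) = 3.78332e-05.
After k=1: 0.00639304.
k=2: B_{4}/(4)! × [f^{(3)}(31) − f^{(3)}(9)] = −1/720 × (-6.76054e-08 − (-0.000112901)) = -1.56712e-07.

S_2 ≈ 0.00639288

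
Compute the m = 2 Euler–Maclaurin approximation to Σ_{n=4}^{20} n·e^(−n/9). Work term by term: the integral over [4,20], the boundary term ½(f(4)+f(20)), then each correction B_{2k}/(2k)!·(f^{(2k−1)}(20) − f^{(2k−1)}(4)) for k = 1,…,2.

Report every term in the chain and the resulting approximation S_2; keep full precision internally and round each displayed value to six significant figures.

The integral term ∫_4^20 x·e^(−x/9) dx = 46.7341.
½[f(4) + f(20)] = ½[2.56472 + 2.16736] = 2.36604.
So far: 49.1001.
k=1: B_{2}/(2)! × [f^{(1)}(20) − f^{(1)}(4)] = 1/12 × (-0.132450 − 0.356211) = -0.0407218.
After k=1: 49.0594.
k=2: B_{4}/(4)! × [f^{(3)}(20) − f^{(3)}(4)] = −1/720 × (0.00104057 − 0.0202293) = 2.66510e-05.

S_2 ≈ 49.0594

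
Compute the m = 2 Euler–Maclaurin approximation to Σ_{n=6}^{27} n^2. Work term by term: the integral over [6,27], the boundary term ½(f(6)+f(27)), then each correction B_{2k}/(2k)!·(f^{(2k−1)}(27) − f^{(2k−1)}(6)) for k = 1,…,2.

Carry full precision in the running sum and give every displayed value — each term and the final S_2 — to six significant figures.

S_2 ≈ 6875.00

The integral term ∫_6^27 x^2 dx = 6489.00.
Boundary: ½(f(6) + f(27)) = ½(36.0000 + 729.000) = 382.500.
Running total after boundary: 6871.50.
Order-1 term: 1/12 · (54.0000 − 12.0000) = 3.50000.
After k=1: 6875.00.
Order-2 term: −1/720 · (0.00000 − 0.00000) = 0.00000.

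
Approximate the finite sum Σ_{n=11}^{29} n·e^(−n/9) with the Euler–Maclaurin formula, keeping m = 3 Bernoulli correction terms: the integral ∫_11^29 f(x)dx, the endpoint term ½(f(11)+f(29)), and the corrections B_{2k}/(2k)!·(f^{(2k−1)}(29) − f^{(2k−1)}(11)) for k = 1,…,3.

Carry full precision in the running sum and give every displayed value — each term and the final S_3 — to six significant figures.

S_3 ≈ 41.5855

∫_11^29 x·e^(−x/9) dx evaluates to 39.3892.
½[f(11) + f(29)] = ½[3.24032 + 1.15612] = 2.19822.
Running total after boundary: 41.5874.
Order-1 term: 1/12 · (-0.0885919 − (-0.0654611)) = -0.00192757.
After k=1: 41.5855.
Order-2 term: −1/720 · (-0.000109373 − 0.00646529) = 9.13148e-06.
After k=2: 41.5855.
Order-3 term: 1/30240 · (1.08022e-05 − 0.000169614) = -5.25172e-09.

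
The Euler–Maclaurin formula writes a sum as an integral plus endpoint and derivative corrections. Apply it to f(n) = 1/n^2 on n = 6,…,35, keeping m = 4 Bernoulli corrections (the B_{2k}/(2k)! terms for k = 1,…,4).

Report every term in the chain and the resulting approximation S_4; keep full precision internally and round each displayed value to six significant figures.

S_4 ≈ 0.153156

The integral term ∫_6^35 1/x^2 dx = 0.138095.
Boundary: ½(f(6) + f(35)) = ½(0.0277778 + 0.000816327) = 0.0142971.
Integral + boundary = 0.152392.
Correction k=1: B_{2}/2! · (f^{(1)}(35) − f^{(1)}(6)) = 1/12 · (-4.66472e-05 − (-0.00925926)) = 0.000767718.
Partial sum through k=1: 0.153160.
Correction k=2: B_{4}/4! · (f^{(3)}(35) − f^{(3)}(6)) = −1/720 · (-4.56952e-07 − (-0.00308642)) = -4.28606e-06.
Partial sum through k=2: 0.153156.
Correction k=3: B_{6}/6! · (f^{(5)}(35) − f^{(5)}(6)) = 1/30240 · (-1.11907e-08 − (-0.00257202)) = 8.50531e-08.
Partial sum through k=3: 0.153156.
Correction k=4: B_{8}/8! · (f^{(7)}(35) − f^{(7)}(6)) = −1/1209600 · (-5.11574e-10 − (-0.00400091)) = -3.30763e-09.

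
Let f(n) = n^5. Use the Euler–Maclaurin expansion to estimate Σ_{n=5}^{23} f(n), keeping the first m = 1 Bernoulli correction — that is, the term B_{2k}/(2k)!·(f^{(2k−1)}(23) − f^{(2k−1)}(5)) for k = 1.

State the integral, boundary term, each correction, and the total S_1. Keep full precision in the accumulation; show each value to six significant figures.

∫_5^23 x^5 dx evaluates to 2.46700e+07.
½[f(5) + f(23)] = ½[3125.00 + 6.43634e+06] = 3.21973e+06.
Running total after boundary: 2.78898e+07.
k=1: B_{2}/(2)! × [f^{(1)}(23) − f^{(1)}(5)] = 1/12 × (1.39920e+06 − 3125.00) = 116340.

S_1 ≈ 2.80061e+07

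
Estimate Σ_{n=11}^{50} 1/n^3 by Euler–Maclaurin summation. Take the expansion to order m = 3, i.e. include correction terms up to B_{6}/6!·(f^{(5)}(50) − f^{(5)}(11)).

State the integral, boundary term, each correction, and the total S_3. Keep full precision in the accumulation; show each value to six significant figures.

S_3 ≈ 0.00432888

Integral: ∫_11^50 1/x^3 dx = 0.00393223.
½[f(11) + f(50)] = ½[0.000751315 + 8.00000e-06] = 0.000379657.
Integral + boundary = 0.00431189.
Order-1 term: 1/12 · (-4.80000e-07 − (-0.000204904)) = 1.70353e-05.
Running total after k=1: 0.00432892.
Order-2 term: −1/720 · (-3.84000e-09 − (-3.38684e-05)) = -4.70342e-08.
Running total after k=2: 0.00432888.
Order-3 term: 1/30240 · (-6.45120e-11 − (-1.17560e-05)) = 3.88754e-10.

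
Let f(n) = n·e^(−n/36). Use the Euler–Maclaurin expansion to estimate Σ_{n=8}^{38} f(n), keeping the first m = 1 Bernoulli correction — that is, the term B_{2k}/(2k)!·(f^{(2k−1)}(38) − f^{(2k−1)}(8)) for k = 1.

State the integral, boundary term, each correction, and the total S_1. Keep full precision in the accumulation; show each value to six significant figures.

S_1 ≈ 351.060

Integral: ∫_8^38 x·e^(−x/36) dx = 341.299.
½[f(8) + f(38)] = ½[6.40590 + 13.2240] = 9.81493.
Integral + boundary = 351.114.
Correction k=1: B_{2}/2! · (f^{(1)}(38) − f^{(1)}(8)) = 1/12 · (-0.0193333 − 0.622796) = -0.0535108.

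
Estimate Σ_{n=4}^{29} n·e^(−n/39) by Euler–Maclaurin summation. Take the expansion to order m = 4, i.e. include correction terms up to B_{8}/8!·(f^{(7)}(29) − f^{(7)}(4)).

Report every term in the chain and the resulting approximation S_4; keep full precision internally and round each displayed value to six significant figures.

Integral: ∫_4^29 x·e^(−x/39) dx = 252.754.
½[f(4) + f(29)] = ½[3.61008 + 13.7867] = 8.69840.
Running total after boundary: 261.453.
Order-1 term: 1/12 · (0.121899 − 0.809954) = -0.0573380.
After k=1: 261.395.
Order-2 term: −1/720 · (0.000705264 − 0.00171926) = 1.40833e-06.
After k=2: 261.395.
Order-3 term: 1/30240 · (8.74678e-07 − 1.91059e-06) = -3.42563e-11.
After k=3: 261.395.
Order-4 term: −1/1209600 · (8.45280e-10 − 1.76912e-09) = 7.63756e-16.

S_4 ≈ 261.395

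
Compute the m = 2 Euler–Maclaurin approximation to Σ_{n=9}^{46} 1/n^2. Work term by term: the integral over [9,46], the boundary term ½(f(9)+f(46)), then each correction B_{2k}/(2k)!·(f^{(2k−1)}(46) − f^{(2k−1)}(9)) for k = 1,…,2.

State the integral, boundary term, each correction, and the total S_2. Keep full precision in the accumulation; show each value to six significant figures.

The integral term ∫_9^46 1/x^2 dx = 0.0893720.
½[f(9) + f(46)] = ½[0.0123457 + 0.000472590] = 0.00640913.
So far: 0.0957811.
Correction k=1: B_{2}/2! · (f^{(1)}(46) − f^{(1)}(9)) = 1/12 · (-2.05474e-05 − (-0.00274348)) = 0.000226911.
Partial sum through k=1: 0.0960080.
Correction k=2: B_{4}/4! · (f^{(3)}(46) − f^{(3)}(9)) = −1/720 · (-1.16526e-07 − (-0.000406442)) = -5.64341e-07.

S_2 ≈ 0.0960075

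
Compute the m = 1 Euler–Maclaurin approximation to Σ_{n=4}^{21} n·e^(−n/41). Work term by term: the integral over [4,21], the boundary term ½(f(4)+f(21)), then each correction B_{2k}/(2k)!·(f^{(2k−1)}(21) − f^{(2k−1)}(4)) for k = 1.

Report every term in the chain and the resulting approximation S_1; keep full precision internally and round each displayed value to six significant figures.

S_1 ≈ 158.451

Integral: ∫_4^21 x·e^(−x/41) dx = 150.389.
½[f(4) + f(21)] = ½[3.62819 + 12.5828] = 8.10547.
So far: 158.495.
k=1: B_{2}/(2)! × [f^{(1)}(21) − f^{(1)}(4)] = 1/12 × (0.292282 − 0.818555) = -0.0438560.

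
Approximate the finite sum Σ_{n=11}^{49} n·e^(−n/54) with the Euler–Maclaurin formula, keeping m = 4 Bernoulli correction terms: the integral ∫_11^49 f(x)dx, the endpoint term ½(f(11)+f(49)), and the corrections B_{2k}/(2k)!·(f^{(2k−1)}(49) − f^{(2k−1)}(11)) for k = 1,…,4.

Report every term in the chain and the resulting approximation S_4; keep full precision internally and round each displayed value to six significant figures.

The integral term ∫_11^49 x·e^(−x/54) dx = 618.469.
Endpoint term: (f(11) + f(49))/2 = (8.97274 + 19.7749)/2 = 14.3738.
Running total after boundary: 632.843.
k=1: B_{2}/(2)! × [f^{(1)}(49) − f^{(1)}(11)] = 1/12 × (0.0373675 − 0.649542) = -0.0510145.
Running total after k=1: 632.792.
k=2: B_{4}/(4)! × [f^{(3)}(49) − f^{(3)}(11)] = −1/720 × (0.000289611 − 0.000782219) = 6.84177e-07.
Running total after k=2: 632.792.
k=3: B_{6}/(6)! × [f^{(5)}(49) − f^{(5)}(11)] = 1/30240 × (1.94241e-07 − 4.60112e-07) = -8.79202e-12.
Running total after k=3: 632.792.
k=4: B_{8}/(8)! × [f^{(7)}(49) − f^{(7)}(11)] = −1/1209600 × (9.91648e-11 − 2.23585e-10) = 1.02860e-16.

S_4 ≈ 632.792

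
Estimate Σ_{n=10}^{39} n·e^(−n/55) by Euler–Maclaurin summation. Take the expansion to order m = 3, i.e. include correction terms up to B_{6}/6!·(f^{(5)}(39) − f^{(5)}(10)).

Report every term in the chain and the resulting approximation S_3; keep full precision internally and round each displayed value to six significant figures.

∫_10^39 x·e^(−x/55) dx evaluates to 436.554.
½[f(10) + f(39)] = ½[8.33753 + 19.1916] = 13.7645.
Running total after boundary: 450.319.
Correction k=1: B_{2}/2! · (f^{(1)}(39) − f^{(1)}(10)) = 1/12 · (0.143154 − 0.682161) = -0.0449173.
Running total after k=1: 450.274.
Correction k=2: B_{4}/4! · (f^{(3)}(39) − f^{(3)}(10)) = −1/720 · (0.000372673 − 0.000776750) = 5.61217e-07.
Running total after k=2: 450.274.
Correction k=3: B_{6}/6! · (f^{(5)}(39) − f^{(5)}(10)) = 1/30240 · (2.30751e-07 − 4.39005e-07) = -6.88671e-12.

S_3 ≈ 450.274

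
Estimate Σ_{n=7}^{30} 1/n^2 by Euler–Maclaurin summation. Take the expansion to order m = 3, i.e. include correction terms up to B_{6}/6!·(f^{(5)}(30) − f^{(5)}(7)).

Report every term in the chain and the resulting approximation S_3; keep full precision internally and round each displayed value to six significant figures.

S_3 ≈ 0.120761

Integral: ∫_7^30 1/x^2 dx = 0.109524.
½[f(7) + f(30)] = ½[0.0204082 + 0.00111111] = 0.0107596.
Integral + boundary = 0.120283.
k=1: B_{2}/(2)! × [f^{(1)}(30) − f^{(1)}(7)] = 1/12 × (-7.40741e-05 − (-0.00583090)) = 0.000479736.
Partial sum through k=1: 0.120763.
k=2: B_{4}/(4)! × [f^{(3)}(30) − f^{(3)}(7)] = −1/720 × (-9.87654e-07 − (-0.00142798)) = -1.98193e-06.
Partial sum through k=2: 0.120761.
k=3: B_{6}/(6)! × [f^{(5)}(30) − f^{(5)}(7)] = 1/30240 × (-3.29218e-08 − (-0.000874271)) = 2.89100e-08.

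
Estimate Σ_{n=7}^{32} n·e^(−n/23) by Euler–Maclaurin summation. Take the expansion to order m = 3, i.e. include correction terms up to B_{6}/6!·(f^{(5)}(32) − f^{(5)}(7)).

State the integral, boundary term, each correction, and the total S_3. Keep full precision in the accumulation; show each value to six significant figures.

The integral term ∫_7^32 x·e^(−x/23) dx = 194.277.
½[f(7) + f(32)] = ½[5.16323 + 7.96002] = 6.56163.
Integral + boundary = 200.839.
Order-1 term: 1/12 · (-0.0973372 − 0.513116) = -0.0508711.
Partial sum through k=1: 200.788.
Order-2 term: −1/720 · (0.000756454 − 0.00375865) = 4.16971e-06.
Partial sum through k=2: 200.788.
Order-3 term: 1/30240 · (3.20777e-06 − 1.23768e-05) = -3.03208e-10.

S_3 ≈ 200.788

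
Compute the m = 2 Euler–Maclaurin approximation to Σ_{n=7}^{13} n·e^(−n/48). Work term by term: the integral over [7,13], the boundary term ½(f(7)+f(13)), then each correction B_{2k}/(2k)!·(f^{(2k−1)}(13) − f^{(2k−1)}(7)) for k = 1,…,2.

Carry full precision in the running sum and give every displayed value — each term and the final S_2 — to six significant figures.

S_2 ≈ 56.4110

The integral term ∫_7^13 x·e^(−x/48) dx = 48.4433.
½[f(7) + f(13)] = ½[6.05011 + 9.91567] = 7.98289.
Integral + boundary = 56.4262.
Order-1 term: 1/12 · (0.556167 − 0.738258) = -0.0151742.
After k=1: 56.4110.
Order-2 term: −1/720 · (0.000903496 − 0.00107069) = 2.32209e-07.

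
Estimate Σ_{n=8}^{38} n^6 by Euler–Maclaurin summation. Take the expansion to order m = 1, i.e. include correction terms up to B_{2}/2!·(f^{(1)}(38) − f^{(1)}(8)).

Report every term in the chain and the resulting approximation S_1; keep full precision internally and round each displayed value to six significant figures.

S_1 ≈ 1.78900e+10

The integral term ∫_8^38 x^6 dx = 1.63448e+10.
Boundary: ½(f(8) + f(38)) = ½(262144 + 3.01094e+09) = 1.50560e+09.
Integral + boundary = 1.78504e+10.
k=1: B_{2}/(2)! × [f^{(1)}(38) − f^{(1)}(8)] = 1/12 × (4.75411e+08 − 196608) = 3.96012e+07.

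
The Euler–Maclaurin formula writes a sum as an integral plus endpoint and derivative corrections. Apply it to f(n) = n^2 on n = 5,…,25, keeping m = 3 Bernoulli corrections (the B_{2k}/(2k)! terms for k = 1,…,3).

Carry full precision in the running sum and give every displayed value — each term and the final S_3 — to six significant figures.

S_3 ≈ 5495.00

The integral term ∫_5^25 x^2 dx = 5166.67.
Endpoint term: (f(5) + f(25))/2 = (25.0000 + 625.000)/2 = 325.000.
So far: 5491.67.
Order-1 term: 1/12 · (50.0000 − 10.0000) = 3.33333.
After k=1: 5495.00.
Order-2 term: −1/720 · (0.00000 − 0.00000) = 0.00000.
After k=2: 5495.00.
Order-3 term: 1/30240 · (0.00000 − 0.00000) = 0.00000.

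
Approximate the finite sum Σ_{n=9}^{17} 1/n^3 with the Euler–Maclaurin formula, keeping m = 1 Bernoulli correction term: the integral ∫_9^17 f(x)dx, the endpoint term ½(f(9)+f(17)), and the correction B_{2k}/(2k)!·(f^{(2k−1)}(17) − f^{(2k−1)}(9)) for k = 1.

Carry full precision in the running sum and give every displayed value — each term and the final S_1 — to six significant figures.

Integral: ∫_9^17 1/x^3 dx = 0.00444274.
Boundary: ½(f(9) + f(17)) = ½(0.00137174 + 0.000203542) = 0.000787642.
Running total after boundary: 0.00523038.
k=1: B_{2}/(2)! × [f^{(1)}(17) − f^{(1)}(9)] = 1/12 × (-3.59191e-05 − (-0.000457247)) = 3.51107e-05.

S_1 ≈ 0.00526549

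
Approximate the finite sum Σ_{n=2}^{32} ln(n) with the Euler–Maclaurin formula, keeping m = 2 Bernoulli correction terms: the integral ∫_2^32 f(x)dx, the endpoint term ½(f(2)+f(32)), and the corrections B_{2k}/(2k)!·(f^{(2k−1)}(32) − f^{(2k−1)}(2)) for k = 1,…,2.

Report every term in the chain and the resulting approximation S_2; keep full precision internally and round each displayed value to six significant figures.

The integral term ∫_2^32 ln(x) dx = 79.5173.
Boundary: ½(f(2) + f(32)) = ½(0.693147 + 3.46574) = 2.07944.
Running total after boundary: 81.5967.
k=1: B_{2}/(2)! × [f^{(1)}(32) − f^{(1)}(2)] = 1/12 × (0.0312500 − 0.500000) = -0.0390625.
Running total after k=1: 81.5576.
k=2: B_{4}/(4)! × [f^{(3)}(32) − f^{(3)}(2)] = −1/720 × (6.10352e-05 − 0.250000) = 0.000347137.

S_2 ≈ 81.5580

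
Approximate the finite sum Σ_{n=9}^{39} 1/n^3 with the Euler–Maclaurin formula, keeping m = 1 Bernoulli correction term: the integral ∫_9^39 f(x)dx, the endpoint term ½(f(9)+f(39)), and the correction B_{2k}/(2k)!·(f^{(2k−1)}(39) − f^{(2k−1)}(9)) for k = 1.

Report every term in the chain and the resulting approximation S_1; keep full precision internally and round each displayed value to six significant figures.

S_1 ≈ 0.00657640

∫_9^39 1/x^3 dx evaluates to 0.00584411.
Endpoint term: (f(9) + f(39))/2 = (0.00137174 + 1.68580e-05)/2 = 0.000694300.
Running total after boundary: 0.00653841.
Order-1 term: 1/12 · (-1.29677e-06 − (-0.000457247)) = 3.79959e-05.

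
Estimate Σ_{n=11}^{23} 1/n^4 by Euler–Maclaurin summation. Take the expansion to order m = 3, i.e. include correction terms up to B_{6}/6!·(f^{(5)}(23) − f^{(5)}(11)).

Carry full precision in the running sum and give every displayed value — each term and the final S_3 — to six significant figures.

S_3 ≈ 0.000260989

∫_11^23 1/x^4 dx evaluates to 0.000223042.
Boundary: ½(f(11) + f(23)) = ½(6.83013e-05 + 3.57346e-06) = 3.59374e-05.
Integral + boundary = 0.000258979.
Correction k=1: B_{2}/2! · (f^{(1)}(23) − f^{(1)}(11)) = 1/12 · (-6.21471e-07 − (-2.48369e-05)) = 2.01795e-06.
Running total after k=1: 0.000260997.
Correction k=2: B_{4}/4! · (f^{(3)}(23) − f^{(3)}(11)) = −1/720 · (-3.52441e-08 − (-6.15790e-06)) = -8.50369e-09.
Running total after k=2: 0.000260989.
Correction k=3: B_{6}/6! · (f^{(5)}(23) − f^{(5)}(11)) = 1/30240 · (-3.73094e-09 − (-2.84994e-06)) = 9.41205e-11.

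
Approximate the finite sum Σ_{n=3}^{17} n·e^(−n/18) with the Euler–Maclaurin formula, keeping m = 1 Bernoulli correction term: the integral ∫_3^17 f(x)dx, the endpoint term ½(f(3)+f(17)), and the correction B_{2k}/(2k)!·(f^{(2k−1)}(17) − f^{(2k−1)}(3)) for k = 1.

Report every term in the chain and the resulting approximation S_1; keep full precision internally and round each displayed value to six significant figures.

S_1 ≈ 79.4842

∫_3^17 x·e^(−x/18) dx evaluates to 74.9659.
Boundary: ½(f(3) + f(17)) = ½(2.53945 + 6.61122) = 4.57533.
Integral + boundary = 79.5412.
Order-1 term: 1/12 · (0.0216053 − 0.705401) = -0.0569830.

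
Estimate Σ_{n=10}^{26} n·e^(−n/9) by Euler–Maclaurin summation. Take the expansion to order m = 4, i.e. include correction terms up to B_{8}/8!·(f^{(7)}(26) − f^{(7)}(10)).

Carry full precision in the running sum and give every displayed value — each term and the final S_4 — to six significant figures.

Integral: ∫_10^26 x·e^(−x/9) dx = 38.7660.
Boundary: ½(f(10) + f(26)) = ½(3.29193 + 1.44659) = 2.36926.
Running total after boundary: 41.1353.
Correction k=1: B_{2}/2! · (f^{(1)}(26) − f^{(1)}(10)) = 1/12 · (-0.105094 − (-0.0365770)) = -0.00570975.
Partial sum through k=1: 41.1296.
Correction k=2: B_{4}/4! · (f^{(3)}(26) − f^{(3)}(10)) = −1/720 · (7.63210e-05 − 0.00767665) = 1.05560e-05.
Partial sum through k=2: 41.1296.
Correction k=3: B_{6}/6! · (f^{(5)}(26) − f^{(5)}(10)) = 1/30240 · (1.79025e-05 − 0.000195122) = -5.86043e-09.
Partial sum through k=3: 41.1296.
Correction k=4: B_{8}/8! · (f^{(7)}(26) − f^{(7)}(10)) = −1/1209600 · (4.30403e-07 − 3.64778e-06) = 2.65987e-12.

S_4 ≈ 41.1296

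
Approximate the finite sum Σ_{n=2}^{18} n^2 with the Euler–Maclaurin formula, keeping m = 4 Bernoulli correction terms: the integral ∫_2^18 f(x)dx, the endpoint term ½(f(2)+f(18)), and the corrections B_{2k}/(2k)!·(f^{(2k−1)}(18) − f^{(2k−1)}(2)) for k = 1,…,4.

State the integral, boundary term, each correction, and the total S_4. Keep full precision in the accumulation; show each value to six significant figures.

The integral term ∫_2^18 x^2 dx = 1941.33.
Endpoint term: (f(2) + f(18))/2 = (4.00000 + 324.000)/2 = 164.000.
So far: 2105.33.
Correction k=1: B_{2}/2! · (f^{(1)}(18) − f^{(1)}(2)) = 1/12 · (36.0000 − 4.00000) = 2.66667.
Running total after k=1: 2108.00.
Correction k=2: B_{4}/4! · (f^{(3)}(18) − f^{(3)}(2)) = −1/720 · (0.00000 − 0.00000) = 0.00000.
Running total after k=2: 2108.00.
Correction k=3: B_{6}/6! · (f^{(5)}(18) − f^{(5)}(2)) = 1/30240 · (0.00000 − 0.00000) = 0.00000.
Running total after k=3: 2108.00.
Correction k=4: B_{8}/8! · (f^{(7)}(18) − f^{(7)}(2)) = −1/1209600 · (0.00000 − 0.00000) = 0.00000.

S_4 ≈ 2108.00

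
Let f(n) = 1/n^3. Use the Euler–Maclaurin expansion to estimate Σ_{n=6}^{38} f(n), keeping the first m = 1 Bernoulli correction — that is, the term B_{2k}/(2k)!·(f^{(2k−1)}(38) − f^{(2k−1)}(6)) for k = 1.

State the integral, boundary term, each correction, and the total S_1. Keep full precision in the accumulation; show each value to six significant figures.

S_1 ≈ 0.0160593

The integral term ∫_6^38 1/x^3 dx = 0.0135426.
Endpoint term: (f(6) + f(38))/2 = (0.00462963 + 1.82242e-05)/2 = 0.00232393.
Running total after boundary: 0.0158666.
Order-1 term: 1/12 · (-1.43876e-06 − (-0.00231481)) = 0.000192781.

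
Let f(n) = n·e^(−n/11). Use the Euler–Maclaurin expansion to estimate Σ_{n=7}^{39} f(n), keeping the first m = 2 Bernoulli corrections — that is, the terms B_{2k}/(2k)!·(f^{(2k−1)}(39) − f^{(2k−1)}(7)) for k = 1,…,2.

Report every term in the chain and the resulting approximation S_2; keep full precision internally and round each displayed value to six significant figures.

S_2 ≈ 91.3065

∫_7^39 x·e^(−x/11) dx evaluates to 88.9137.
Boundary: ½(f(7) + f(39)) = ½(3.70449 + 1.12536) = 2.41493.
So far: 91.3286.
Order-1 term: 1/12 · (-0.0734504 − 0.192441) = -0.0221576.
After k=1: 91.3065.
Order-2 term: −1/720 · (-0.000130077 − 0.0103378) = 1.45387e-05.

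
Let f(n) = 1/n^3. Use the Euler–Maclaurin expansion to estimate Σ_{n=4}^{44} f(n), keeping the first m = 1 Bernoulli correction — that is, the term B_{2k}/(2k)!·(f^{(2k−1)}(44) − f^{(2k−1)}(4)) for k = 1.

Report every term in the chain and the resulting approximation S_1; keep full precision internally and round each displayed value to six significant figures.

S_1 ≈ 0.0397866

∫_4^44 1/x^3 dx evaluates to 0.0309917.
½[f(4) + f(44)] = ½[0.0156250 + 1.17393e-05] = 0.00781837.
Running total after boundary: 0.0388101.
Order-1 term: 1/12 · (-8.00406e-07 − (-0.0117188)) = 0.000976496.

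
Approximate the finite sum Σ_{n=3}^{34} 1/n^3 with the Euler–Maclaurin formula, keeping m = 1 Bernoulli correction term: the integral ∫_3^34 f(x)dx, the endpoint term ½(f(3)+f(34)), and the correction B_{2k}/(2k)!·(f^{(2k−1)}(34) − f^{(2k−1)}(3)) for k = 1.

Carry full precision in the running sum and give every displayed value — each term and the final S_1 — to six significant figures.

S_1 ≈ 0.0767405

∫_3^34 1/x^3 dx evaluates to 0.0551230.
½[f(3) + f(34)] = ½[0.0370370 + 2.54427e-05] = 0.0185312.
So far: 0.0736543.
k=1: B_{2}/(2)! × [f^{(1)}(34) − f^{(1)}(3)] = 1/12 × (-2.24494e-06 − (-0.0370370)) = 0.00308623.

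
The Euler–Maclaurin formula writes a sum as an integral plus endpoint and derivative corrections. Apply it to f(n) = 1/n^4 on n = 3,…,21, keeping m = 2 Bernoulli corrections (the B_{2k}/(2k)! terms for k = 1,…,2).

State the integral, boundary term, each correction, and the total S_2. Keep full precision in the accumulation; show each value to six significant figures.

S_2 ≈ 0.0197805

The integral term ∫_3^21 1/x^4 dx = 0.0123097.
Endpoint term: (f(3) + f(21))/2 = (0.0123457 + 5.14189e-06)/2 = 0.00617541.
Running total after boundary: 0.0184851.
Correction k=1: B_{2}/2! · (f^{(1)}(21) − f^{(1)}(3)) = 1/12 · (-9.79408e-07 − (-0.0164609)) = 0.00137166.
Running total after k=1: 0.0198568.
Correction k=2: B_{4}/4! · (f^{(3)}(21) − f^{(3)}(3)) = −1/720 · (-6.66264e-08 − (-0.0548697)) = -7.62078e-05.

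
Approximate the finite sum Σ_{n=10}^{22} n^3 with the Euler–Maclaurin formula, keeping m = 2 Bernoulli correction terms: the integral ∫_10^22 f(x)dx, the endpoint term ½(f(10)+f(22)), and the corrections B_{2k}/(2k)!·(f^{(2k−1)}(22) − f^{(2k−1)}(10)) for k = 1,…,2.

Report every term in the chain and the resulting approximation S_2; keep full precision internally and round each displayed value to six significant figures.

The integral term ∫_10^22 x^3 dx = 56064.0.
½[f(10) + f(22)] = ½[1000.00 + 10648.0] = 5824.00.
So far: 61888.0.
k=1: B_{2}/(2)! × [f^{(1)}(22) − f^{(1)}(10)] = 1/12 × (1452.00 − 300.000) = 96.0000.
Running total after k=1: 61984.0.
k=2: B_{4}/(4)! × [f^{(3)}(22) − f^{(3)}(10)] = −1/720 × (6.00000 − 6.00000) = 0.00000.

S_2 ≈ 61984.0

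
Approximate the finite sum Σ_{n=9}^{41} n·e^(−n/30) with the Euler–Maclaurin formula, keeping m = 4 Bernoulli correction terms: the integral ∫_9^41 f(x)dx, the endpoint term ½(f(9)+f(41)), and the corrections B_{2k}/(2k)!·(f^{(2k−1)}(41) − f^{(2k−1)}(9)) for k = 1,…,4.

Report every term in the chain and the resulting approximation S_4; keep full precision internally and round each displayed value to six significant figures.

S_4 ≈ 332.212

∫_9^41 x·e^(−x/30) dx evaluates to 323.702.
½[f(9) + f(41)] = ½[6.66736 + 10.4532] = 8.56027.
Running total after boundary: 332.263.
Order-1 term: 1/12 · (-0.0934836 − 0.518573) = -0.0510047.
After k=1: 332.212.
Order-2 term: −1/720 · (0.000462697 − 0.00222245) = 2.44411e-06.
After k=2: 332.212.
Order-3 term: 1/30240 · (1.14363e-06 − 4.29857e-06) = -1.04330e-10.
After k=3: 332.212.
Order-4 term: −1/1209600 · (1.97016e-09 − 6.80862e-09) = 4.00005e-15.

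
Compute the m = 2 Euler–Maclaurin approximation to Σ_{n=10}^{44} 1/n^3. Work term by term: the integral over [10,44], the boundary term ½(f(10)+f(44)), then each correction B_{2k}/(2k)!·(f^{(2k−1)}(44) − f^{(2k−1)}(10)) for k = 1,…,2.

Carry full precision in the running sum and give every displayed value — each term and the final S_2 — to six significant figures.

S_2 ≈ 0.00527246

Integral: ∫_10^44 1/x^3 dx = 0.00474174.
½[f(10) + f(44)] = ½[0.00100000 + 1.17393e-05] = 0.000505870.
Running total after boundary: 0.00524761.
k=1: B_{2}/(2)! × [f^{(1)}(44) − f^{(1)}(10)] = 1/12 × (-8.00406e-07 − (-0.000300000)) = 2.49333e-05.
After k=1: 0.00527254.
k=2: B_{4}/(4)! × [f^{(3)}(44) − f^{(3)}(10)] = −1/720 × (-8.26866e-09 − (-6.00000e-05)) = -8.33218e-08.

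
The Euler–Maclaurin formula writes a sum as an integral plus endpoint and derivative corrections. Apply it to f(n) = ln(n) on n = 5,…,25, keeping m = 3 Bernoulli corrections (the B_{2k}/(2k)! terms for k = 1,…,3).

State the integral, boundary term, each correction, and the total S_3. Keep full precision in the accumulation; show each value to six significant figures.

S_3 ≈ 54.8256

The integral term ∫_5^25 ln(x) dx = 52.4247.
½[f(5) + f(25)] = ½[1.60944 + 3.21888] = 2.41416.
Running total after boundary: 54.8389.
Order-1 term: 1/12 · (0.0400000 − 0.200000) = -0.0133333.
Running total after k=1: 54.8255.
Order-2 term: −1/720 · (0.000128000 − 0.0160000) = 2.20444e-05.
Running total after k=2: 54.8256.
Order-3 term: 1/30240 · (2.45760e-06 − 0.00768000) = -2.53887e-07.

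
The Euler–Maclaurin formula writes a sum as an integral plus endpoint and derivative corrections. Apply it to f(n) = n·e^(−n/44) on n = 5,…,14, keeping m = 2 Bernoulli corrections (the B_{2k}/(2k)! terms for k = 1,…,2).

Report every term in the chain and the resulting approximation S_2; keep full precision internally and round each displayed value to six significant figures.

The integral term ∫_5^14 x·e^(−x/44) dx = 67.9031.
Boundary: ½(f(5) + f(14)) = ½(4.46291 + 10.1846) = 7.32375.
So far: 75.2268.
k=1: B_{2}/(2)! × [f^{(1)}(14) − f^{(1)}(5)] = 1/12 × (0.496003 − 0.791153) = -0.0245958.
After k=1: 75.2022.
k=2: B_{4}/(4)! × [f^{(3)}(14) − f^{(3)}(5)] = −1/720 × (0.00100772 − 0.00133074) = 4.48644e-07.

S_2 ≈ 75.2022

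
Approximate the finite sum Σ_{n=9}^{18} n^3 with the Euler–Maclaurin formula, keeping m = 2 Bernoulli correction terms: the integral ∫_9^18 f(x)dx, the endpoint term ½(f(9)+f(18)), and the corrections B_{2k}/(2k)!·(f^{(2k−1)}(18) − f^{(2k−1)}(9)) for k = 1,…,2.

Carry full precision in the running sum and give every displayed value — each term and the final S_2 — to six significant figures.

S_2 ≈ 27945.0

The integral term ∫_9^18 x^3 dx = 24603.8.
Endpoint term: (f(9) + f(18))/2 = (729.000 + 5832.00)/2 = 3280.50.
So far: 27884.2.
Correction k=1: B_{2}/2! · (f^{(1)}(18) − f^{(1)}(9)) = 1/12 · (972.000 − 243.000) = 60.7500.
After k=1: 27945.0.
Correction k=2: B_{4}/4! · (f^{(3)}(18) − f^{(3)}(9)) = −1/720 · (6.00000 − 6.00000) = 0.00000.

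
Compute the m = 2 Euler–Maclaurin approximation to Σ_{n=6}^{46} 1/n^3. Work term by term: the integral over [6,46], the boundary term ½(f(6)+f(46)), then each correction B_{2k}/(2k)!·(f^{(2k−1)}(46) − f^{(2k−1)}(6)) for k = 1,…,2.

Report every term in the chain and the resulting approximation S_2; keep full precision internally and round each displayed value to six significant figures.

∫_6^46 1/x^3 dx evaluates to 0.0136526.
½[f(6) + f(46)] = ½[0.00462963 + 1.02737e-05] = 0.00231995.
So far: 0.0159725.
Correction k=1: B_{2}/2! · (f^{(1)}(46) − f^{(1)}(6)) = 1/12 · (-6.70023e-07 − (-0.00231481)) = 0.000192845.
After k=1: 0.0161654.
Correction k=2: B_{4}/4! · (f^{(3)}(46) − f^{(3)}(6)) = −1/720 · (-6.33292e-09 − (-0.00128601)) = -1.78611e-06.

S_2 ≈ 0.0161636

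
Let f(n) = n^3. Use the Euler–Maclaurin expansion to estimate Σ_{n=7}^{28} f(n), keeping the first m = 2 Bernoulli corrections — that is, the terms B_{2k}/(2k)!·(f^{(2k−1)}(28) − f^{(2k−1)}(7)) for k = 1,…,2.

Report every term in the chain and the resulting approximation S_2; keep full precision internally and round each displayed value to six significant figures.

The integral term ∫_7^28 x^3 dx = 153064.
Boundary: ½(f(7) + f(28)) = ½(343.000 + 21952.0) = 11147.5.
So far: 164211.
Order-1 term: 1/12 · (2352.00 − 147.000) = 183.750.
After k=1: 164395.
Order-2 term: −1/720 · (6.00000 − 6.00000) = 0.00000.

S_2 ≈ 164395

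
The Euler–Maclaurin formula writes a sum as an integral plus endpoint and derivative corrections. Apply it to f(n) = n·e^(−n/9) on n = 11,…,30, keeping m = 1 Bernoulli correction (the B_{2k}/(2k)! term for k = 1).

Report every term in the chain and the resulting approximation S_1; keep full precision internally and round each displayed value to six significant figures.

The integral term ∫_11^30 x·e^(−x/9) dx = 40.5019.
Boundary: ½(f(11) + f(30)) = ½(3.24032 + 1.07022) = 2.15527.
Integral + boundary = 42.6572.
Correction k=1: B_{2}/2! · (f^{(1)}(30) − f^{(1)}(11)) = 1/12 · (-0.0832393 − (-0.0654611)) = -0.00148152.

S_1 ≈ 42.6557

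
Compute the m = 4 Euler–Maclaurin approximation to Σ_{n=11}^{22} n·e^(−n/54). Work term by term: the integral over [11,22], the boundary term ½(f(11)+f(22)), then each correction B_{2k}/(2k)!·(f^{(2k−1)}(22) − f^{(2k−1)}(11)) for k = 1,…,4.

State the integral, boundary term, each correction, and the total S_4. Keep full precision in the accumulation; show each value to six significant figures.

S_4 ≈ 144.214

Integral: ∫_11^22 x·e^(−x/54) dx = 132.430.
Endpoint term: (f(11) + f(22))/2 = (8.97274 + 14.6382)/2 = 11.8055.
Running total after boundary: 144.236.
Order-1 term: 1/12 · (0.394295 − 0.649542) = -0.0212706.
After k=1: 144.214.
Order-2 term: −1/720 · (0.000591578 − 0.000782219) = 2.64779e-07.
After k=2: 144.214.
Order-3 term: 1/30240 · (3.59375e-07 − 4.60112e-07) = -3.33124e-12.
After k=3: 144.214.
Order-4 term: −1/1209600 · (1.76913e-10 − 2.23585e-10) = 3.85848e-17.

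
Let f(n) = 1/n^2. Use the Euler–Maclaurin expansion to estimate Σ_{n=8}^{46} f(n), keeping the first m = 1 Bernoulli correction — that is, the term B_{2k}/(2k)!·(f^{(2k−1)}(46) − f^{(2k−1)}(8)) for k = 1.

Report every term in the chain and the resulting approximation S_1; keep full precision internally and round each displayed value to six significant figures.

∫_8^46 1/x^2 dx evaluates to 0.103261.
Boundary: ½(f(8) + f(46)) = ½(0.0156250 + 0.000472590) = 0.00804879.
Running total after boundary: 0.111310.
Order-1 term: 1/12 · (-2.05474e-05 − (-0.00390625)) = 0.000323809.

S_1 ≈ 0.111633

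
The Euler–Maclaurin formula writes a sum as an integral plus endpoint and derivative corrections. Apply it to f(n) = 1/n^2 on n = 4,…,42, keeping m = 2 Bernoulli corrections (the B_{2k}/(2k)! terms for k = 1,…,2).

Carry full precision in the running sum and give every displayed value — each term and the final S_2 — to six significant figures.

S_2 ≈ 0.260293

∫_4^42 1/x^2 dx evaluates to 0.226190.
Boundary: ½(f(4) + f(42)) = ½(0.0625000 + 0.000566893) = 0.0315334.
Integral + boundary = 0.257724.
Order-1 term: 1/12 · (-2.69949e-05 − (-0.0312500)) = 0.00260192.
After k=1: 0.260326.
Order-2 term: −1/720 · (-1.83639e-07 − (-0.0234375)) = -3.25518e-05.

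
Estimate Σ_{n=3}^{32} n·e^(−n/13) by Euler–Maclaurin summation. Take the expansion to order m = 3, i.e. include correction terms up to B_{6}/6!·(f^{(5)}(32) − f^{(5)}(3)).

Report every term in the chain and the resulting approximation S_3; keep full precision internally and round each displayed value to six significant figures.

∫_3^32 x·e^(−x/13) dx evaluates to 115.233.
Endpoint term: (f(3) + f(32))/2 = (2.38177 + 2.72972)/2 = 2.55574.
Running total after boundary: 117.789.
Order-1 term: 1/12 · (-0.124675 − 0.610710) = -0.0612820.
Running total after k=1: 117.728.
Order-2 term: −1/720 · (0.000271791 − 0.0130092) = 1.76908e-05.
Running total after k=2: 117.728.
Order-3 term: 1/30240 · (7.58167e-06 − 0.000132572) = -4.13329e-09.

S_3 ≈ 117.728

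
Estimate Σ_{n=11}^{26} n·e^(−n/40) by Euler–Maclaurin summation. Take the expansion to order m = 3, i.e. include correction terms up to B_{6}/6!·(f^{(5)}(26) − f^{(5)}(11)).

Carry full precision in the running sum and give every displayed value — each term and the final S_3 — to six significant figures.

The integral term ∫_11^26 x·e^(−x/40) dx = 171.326.
Endpoint term: (f(11) + f(26))/2 = (8.35529 + 13.5732)/2 = 10.9642.
Running total after boundary: 182.291.
Correction k=1: B_{2}/2! · (f^{(1)}(26) − f^{(1)}(11)) = 1/12 · (0.182716 − 0.550690) = -0.0306645.
Partial sum through k=1: 182.260.
Correction k=2: B_{4}/4! · (f^{(3)}(26) − f^{(3)}(11)) = −1/720 · (0.000766755 − 0.00129365) = 7.31794e-07.
Partial sum through k=2: 182.260.
Correction k=3: B_{6}/6! · (f^{(5)}(26) − f^{(5)}(11)) = 1/30240 · (8.87070e-07 − 1.40194e-06) = -1.70263e-11.

S_3 ≈ 182.260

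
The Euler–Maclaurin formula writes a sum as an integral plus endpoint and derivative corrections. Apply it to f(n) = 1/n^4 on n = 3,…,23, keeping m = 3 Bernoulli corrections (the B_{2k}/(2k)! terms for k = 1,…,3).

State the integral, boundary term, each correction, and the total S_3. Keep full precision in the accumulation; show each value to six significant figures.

S_3 ≈ 0.0197997

The integral term ∫_3^23 1/x^4 dx = 0.0123183.
Boundary: ½(f(3) + f(23)) = ½(0.0123457 + 3.57346e-06) = 0.00617463.
Integral + boundary = 0.0184929.
k=1: B_{2}/(2)! × [f^{(1)}(23) − f^{(1)}(3)] = 1/12 × (-6.21471e-07 − (-0.0164609)) = 0.00137169.
Running total after k=1: 0.0198646.
k=2: B_{4}/(4)! × [f^{(3)}(23) − f^{(3)}(3)] = −1/720 × (-3.52441e-08 − (-0.0548697)) = -7.62078e-05.
Running total after k=2: 0.0197884.
k=3: B_{6}/(6)! × [f^{(5)}(23) − f^{(5)}(3)] = 1/30240 × (-3.73094e-09 − (-0.341411)) = 1.12901e-05.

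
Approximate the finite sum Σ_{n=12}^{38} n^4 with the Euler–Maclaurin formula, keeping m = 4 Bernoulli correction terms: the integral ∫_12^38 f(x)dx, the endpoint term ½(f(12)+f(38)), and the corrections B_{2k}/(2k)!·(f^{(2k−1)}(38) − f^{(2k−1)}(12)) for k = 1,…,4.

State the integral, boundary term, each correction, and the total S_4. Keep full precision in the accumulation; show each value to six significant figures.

S_4 ≈ 1.68679e+07

Integral: ∫_12^38 x^4 dx = 1.57973e+07.
Boundary: ½(f(12) + f(38)) = ½(20736.0 + 2.08514e+06) = 1.05294e+06.
So far: 1.68502e+07.
Correction k=1: B_{2}/2! · (f^{(1)}(38) − f^{(1)}(12)) = 1/12 · (219488 − 6912.00) = 17714.7.
After k=1: 1.68679e+07.
Correction k=2: B_{4}/4! · (f^{(3)}(38) − f^{(3)}(12)) = −1/720 · (912.000 − 288.000) = -0.866667.
After k=2: 1.68679e+07.
Correction k=3: B_{6}/6! · (f^{(5)}(38) − f^{(5)}(12)) = 1/30240 · (0.00000 − 0.00000) = 0.00000.
After k=3: 1.68679e+07.
Correction k=4: B_{8}/8! · (f^{(7)}(38) − f^{(7)}(12)) = −1/1209600 · (0.00000 − 0.00000) = 0.00000.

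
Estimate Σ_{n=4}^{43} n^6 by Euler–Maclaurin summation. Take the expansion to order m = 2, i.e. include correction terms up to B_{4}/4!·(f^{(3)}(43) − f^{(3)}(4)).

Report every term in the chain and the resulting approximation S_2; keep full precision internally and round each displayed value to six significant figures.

S_2 ≈ 4.20654e+10

∫_4^43 x^6 dx evaluates to 3.88312e+10.
Endpoint term: (f(4) + f(43))/2 = (4096.00 + 6.32136e+09)/2 = 3.16068e+09.
So far: 4.19919e+10.
k=1: B_{2}/(2)! × [f^{(1)}(43) − f^{(1)}(4)] = 1/12 × (8.82051e+08 − 6144.00) = 7.35037e+07.
Partial sum through k=1: 4.20654e+10.
k=2: B_{4}/(4)! × [f^{(3)}(43) − f^{(3)}(4)] = −1/720 × (9.54084e+06 − 7680.00) = -13240.5.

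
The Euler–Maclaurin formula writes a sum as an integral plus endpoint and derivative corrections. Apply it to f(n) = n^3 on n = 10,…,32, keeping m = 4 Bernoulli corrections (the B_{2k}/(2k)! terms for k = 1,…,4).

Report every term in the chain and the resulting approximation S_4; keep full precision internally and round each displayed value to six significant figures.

S_4 ≈ 276759

Integral: ∫_10^32 x^3 dx = 259644.
½[f(10) + f(32)] = ½[1000.00 + 32768.0] = 16884.0.
So far: 276528.
Correction k=1: B_{2}/2! · (f^{(1)}(32) − f^{(1)}(10)) = 1/12 · (3072.00 − 300.000) = 231.000.
After k=1: 276759.
Correction k=2: B_{4}/4! · (f^{(3)}(32) − f^{(3)}(10)) = −1/720 · (6.00000 − 6.00000) = 0.00000.
After k=2: 276759.
Correction k=3: B_{6}/6! · (f^{(5)}(32) − f^{(5)}(10)) = 1/30240 · (0.00000 − 0.00000) = 0.00000.
After k=3: 276759.
Correction k=4: B_{8}/8! · (f^{(7)}(32) − f^{(7)}(10)) = −1/1209600 · (0.00000 − 0.00000) = 0.00000.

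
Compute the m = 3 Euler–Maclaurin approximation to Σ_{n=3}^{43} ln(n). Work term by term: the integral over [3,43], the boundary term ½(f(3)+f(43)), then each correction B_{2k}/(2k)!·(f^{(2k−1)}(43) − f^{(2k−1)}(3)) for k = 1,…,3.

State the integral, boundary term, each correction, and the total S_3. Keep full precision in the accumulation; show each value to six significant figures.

Integral: ∫_3^43 ln(x) dx = 118.436.
Endpoint term: (f(3) + f(43))/2 = (1.09861 + 3.76120)/2 = 2.42991.
Running total after boundary: 120.866.
Order-1 term: 1/12 · (0.0232558 − 0.333333) = -0.0258398.
Running total after k=1: 120.840.
Order-2 term: −1/720 · (2.51550e-05 − 0.0740741) = 0.000102846.
Running total after k=2: 120.840.
Order-3 term: 1/30240 · (1.63256e-07 − 0.0987654) = -3.26605e-06.

S_3 ≈ 120.840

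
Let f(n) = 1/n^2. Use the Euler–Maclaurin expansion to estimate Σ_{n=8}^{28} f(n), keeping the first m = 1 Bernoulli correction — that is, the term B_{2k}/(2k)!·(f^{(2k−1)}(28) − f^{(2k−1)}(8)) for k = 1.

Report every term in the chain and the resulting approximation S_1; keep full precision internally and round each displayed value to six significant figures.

The integral term ∫_8^28 1/x^2 dx = 0.0892857.
Endpoint term: (f(8) + f(28))/2 = (0.0156250 + 0.00127551)/2 = 0.00845026.
So far: 0.0977360.
k=1: B_{2}/(2)! × [f^{(1)}(28) − f^{(1)}(8)] = 1/12 × (-9.11079e-05 − (-0.00390625)) = 0.000317929.

S_1 ≈ 0.0980539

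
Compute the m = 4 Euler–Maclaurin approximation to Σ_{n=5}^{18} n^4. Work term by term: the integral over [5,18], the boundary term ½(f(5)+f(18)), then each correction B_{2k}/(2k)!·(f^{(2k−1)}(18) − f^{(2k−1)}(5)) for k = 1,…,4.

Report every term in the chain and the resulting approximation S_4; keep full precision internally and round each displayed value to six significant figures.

S_4 ≈ 431991

The integral term ∫_5^18 x^4 dx = 377289.
Endpoint term: (f(5) + f(18))/2 = (625.000 + 104976)/2 = 52800.5.
Integral + boundary = 430089.
Correction k=1: B_{2}/2! · (f^{(1)}(18) − f^{(1)}(5)) = 1/12 · (23328.0 − 500.000) = 1902.33.
Running total after k=1: 431991.
Correction k=2: B_{4}/4! · (f^{(3)}(18) − f^{(3)}(5)) = −1/720 · (432.000 − 120.000) = -0.433333.
Running total after k=2: 431991.
Correction k=3: B_{6}/6! · (f^{(5)}(18) − f^{(5)}(5)) = 1/30240 · (0.00000 − 0.00000) = 0.00000.
Running total after k=3: 431991.
Correction k=4: B_{8}/8! · (f^{(7)}(18) − f^{(7)}(5)) = −1/1209600 · (0.00000 − 0.00000) = 0.00000.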